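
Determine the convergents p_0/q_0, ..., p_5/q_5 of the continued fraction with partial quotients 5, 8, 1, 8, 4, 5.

Using the convergent recurrence p_i = a_i*p_{i-1} + p_{i-2}, q_i = a_i*q_{i-1} + q_{i-2} with p_{-2}=0, p_{-1}=1, q_{-2}=1, q_{-1}=0:
  i=0: a_0=5, p_0 = 5*1 + 0 = 5, q_0 = 5*0 + 1 = 1.
  i=1: a_1=8, p_1 = 8*5 + 1 = 41, q_1 = 8*1 + 0 = 8.
  i=2: a_2=1, p_2 = 1*41 + 5 = 46, q_2 = 1*8 + 1 = 9.
  i=3: a_3=8, p_3 = 8*46 + 41 = 409, q_3 = 8*9 + 8 = 80.
  i=4: a_4=4, p_4 = 4*409 + 46 = 1682, q_4 = 4*80 + 9 = 329.
  i=5: a_5=5, p_5 = 5*1682 + 409 = 8819, q_5 = 5*329 + 80 = 1725.

5/1, 41/8, 46/9, 409/80, 1682/329, 8819/1725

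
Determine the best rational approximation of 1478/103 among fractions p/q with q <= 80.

904/63

Expand x = 1478/103 as a continued fraction with the Euclidean algorithm:
  1478 = 14*103 + 36, so a_0 = 14.
  103 = 2*36 + 31, so a_1 = 2.
  36 = 1*31 + 5, so a_2 = 1.
  31 = 6*5 + 1, so a_3 = 6.
  5 = 5*1 + 0, so a_4 = 5.
so x = [14; 2, 1, 6, 5].
Convergents (p_i = a_i*p_{i-1} + p_{i-2}, q_i = a_i*q_{i-1} + q_{i-2} with p_{-2}=0, p_{-1}=1, q_{-2}=1, q_{-1}=0), until the denominator exceeds 80:
  i=0: a_0=14, p_0 = 14*1 + 0 = 14, q_0 = 14*0 + 1 = 1.
  i=1: a_1=2, p_1 = 2*14 + 1 = 29, q_1 = 2*1 + 0 = 2.
  i=2: a_2=1, p_2 = 1*29 + 14 = 43, q_2 = 1*2 + 1 = 3.
  i=3: a_3=6, p_3 = 6*43 + 29 = 287, q_3 = 6*3 + 2 = 20.
  i=4: a_4=5, p_4 = 5*287 + 43 = 1478, q_4 = 5*20 + 3 = 103.
q_4 = 103 > 80, so the last convergent with denominator <= 80 is p_3/q_3 = 287/20.
The closest fraction with denominator <= 80 is either p_3/q_3 or the intermediate fraction (k*p_3 + p_2)/(k*q_3 + q_2) with the largest k >= 1 whose denominator stays <= 80; these approach x as k grows, and every other convergent or intermediate fraction in range is farther away.
Largest k: floor((80 - q_2)/q_3) = floor((80 - 3)/20) = 3.
That gives (3*287 + 43)/(3*20 + 3) = 904/63.
Compare the errors: |x - 287/20| = |1478*20 - 287*103|/(103*20) = 1/2060, and |x - 904/63| = |1478*63 - 904*103|/(103*63) = 2/6489.
Cross-multiplying, 2*2060 = 4120 < 6489 = 1*6489, so 2/6489 is smaller: the intermediate fraction 904/63 is closer to x than 287/20.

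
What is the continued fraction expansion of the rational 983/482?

[2; 25, 2, 1, 2, 2]

Run the Euclidean algorithm on 983 and 482; the successive quotients are the partial quotients a_0, a_1, ... (each step inverts the fractional part left over by the previous one):
  983 = 2*482 + 19, so a_0 = 2.
  482 = 25*19 + 7, so a_1 = 25.
  19 = 2*7 + 5, so a_2 = 2.
  7 = 1*5 + 2, so a_3 = 1.
  5 = 2*2 + 1, so a_4 = 2.
  2 = 2*1 + 0, so a_5 = 2.
The remainder reaches 0 after 6 divisions, so the expansion has 6 partial quotients, read off in order.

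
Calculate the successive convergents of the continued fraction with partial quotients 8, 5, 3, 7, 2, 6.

Using the convergent recurrence p_i = a_i*p_{i-1} + p_{i-2}, q_i = a_i*q_{i-1} + q_{i-2} with p_{-2}=0, p_{-1}=1, q_{-2}=1, q_{-1}=0:
  i=0: a_0=8, p_0 = 8*1 + 0 = 8, q_0 = 8*0 + 1 = 1.
  i=1: a_1=5, p_1 = 5*8 + 1 = 41, q_1 = 5*1 + 0 = 5.
  i=2: a_2=3, p_2 = 3*41 + 8 = 131, q_2 = 3*5 + 1 = 16.
  i=3: a_3=7, p_3 = 7*131 + 41 = 958, q_3 = 7*16 + 5 = 117.
  i=4: a_4=2, p_4 = 2*958 + 131 = 2047, q_4 = 2*117 + 16 = 250.
  i=5: a_5=6, p_5 = 6*2047 + 958 = 13240, q_5 = 6*250 + 117 = 1617.

8/1, 41/5, 131/16, 958/117, 2047/250, 13240/1617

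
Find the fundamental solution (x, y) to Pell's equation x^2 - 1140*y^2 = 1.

First expand sqrt(1140) as a continued fraction. With x_i = (sqrt(1140) + m_i)/d_i and (m_0, d_0) = (0, 1): a_0 = floor(sqrt(1140)) = 33, since 33^2 = 1089 <= 1140 < 1156 = 34^2.
Iterate m_{i+1} = d_i*a_i - m_i, d_{i+1} = (1140 - m_{i+1}^2)/d_i, a_{i+1} = floor((a_0 + m_{i+1})/d_{i+1}):
  m_1 = 1*33 - 0 = 33, d_1 = (1140 - 33^2)/1 = 51/1 = 51, a_1 = floor((33 + 33)/51) = 1.
  m_2 = 51*1 - 33 = 18, d_2 = (1140 - 18^2)/51 = 816/51 = 16, a_2 = floor((33 + 18)/16) = 3.
  m_3 = 16*3 - 18 = 30, d_3 = (1140 - 30^2)/16 = 240/16 = 15, a_3 = floor((33 + 30)/15) = 4.
  m_4 = 15*4 - 30 = 30, d_4 = (1140 - 30^2)/15 = 240/15 = 16, a_4 = floor((33 + 30)/16) = 3.
  m_5 = 16*3 - 30 = 18, d_5 = (1140 - 18^2)/16 = 816/16 = 51, a_5 = floor((33 + 18)/51) = 1.
  m_6 = 51*1 - 18 = 33, d_6 = (1140 - 33^2)/51 = 51/51 = 1, a_6 = floor((33 + 33)/1) = 66.
  m_7 = 1*66 - 33 = 33, d_7 = (1140 - 33^2)/1 = 51/1 = 51: (m_7, d_7) = (m_1, d_1) = (33, 51), so from here the quotients repeat a_1, ..., a_6; the period length is 6.
So sqrt(1140) = [33; (1, 3, 4, 3, 1, 66)] with period length k = 6.
k is even, so the fundamental solution of x^2 - 1140y^2 = 1 is (p_{k-1}, q_{k-1}) = (p_5, q_5); compute convergents through index 5.
Convergents (p_i = a_i*p_{i-1} + p_{i-2}, q_i = a_i*q_{i-1} + q_{i-2} with p_{-2}=0, p_{-1}=1, q_{-2}=1, q_{-1}=0):
  i=0: a_0=33, p_0 = 33*1 + 0 = 33, q_0 = 33*0 + 1 = 1.
  i=1: a_1=1, p_1 = 1*33 + 1 = 34, q_1 = 1*1 + 0 = 1.
  i=2: a_2=3, p_2 = 3*34 + 33 = 135, q_2 = 3*1 + 1 = 4.
  i=3: a_3=4, p_3 = 4*135 + 34 = 574, q_3 = 4*4 + 1 = 17.
  i=4: a_4=3, p_4 = 3*574 + 135 = 1857, q_4 = 3*17 + 4 = 55.
  i=5: a_5=1, p_5 = 1*1857 + 574 = 2431, q_5 = 1*55 + 17 = 72.
Check: 2431^2 - 1140*72^2 = 5909761 - 5909760 = 1, so (x, y) = (2431, 72) solves the equation, and by the theorem it is the least positive solution.

(x, y) = (2431, 72)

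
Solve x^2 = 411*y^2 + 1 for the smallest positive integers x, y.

(x, y) = (49730, 2453)

First expand sqrt(411) as a continued fraction. With x_i = (sqrt(411) + m_i)/d_i and (m_0, d_0) = (0, 1): a_0 = floor(sqrt(411)) = 20, since 20^2 = 400 <= 411 < 441 = 21^2.
Iterate m_{i+1} = d_i*a_i - m_i, d_{i+1} = (411 - m_{i+1}^2)/d_i, a_{i+1} = floor((a_0 + m_{i+1})/d_{i+1}):
  m_1 = 1*20 - 0 = 20, d_1 = (411 - 20^2)/1 = 11/1 = 11, a_1 = floor((20 + 20)/11) = 3.
  m_2 = 11*3 - 20 = 13, d_2 = (411 - 13^2)/11 = 242/11 = 22, a_2 = floor((20 + 13)/22) = 1.
  m_3 = 22*1 - 13 = 9, d_3 = (411 - 9^2)/22 = 330/22 = 15, a_3 = floor((20 + 9)/15) = 1.
  m_4 = 15*1 - 9 = 6, d_4 = (411 - 6^2)/15 = 375/15 = 25, a_4 = floor((20 + 6)/25) = 1.
  m_5 = 25*1 - 6 = 19, d_5 = (411 - 19^2)/25 = 50/25 = 2, a_5 = floor((20 + 19)/2) = 19.
  m_6 = 2*19 - 19 = 19, d_6 = (411 - 19^2)/2 = 50/2 = 25, a_6 = floor((20 + 19)/25) = 1.
  m_7 = 25*1 - 19 = 6, d_7 = (411 - 6^2)/25 = 375/25 = 15, a_7 = floor((20 + 6)/15) = 1.
  m_8 = 15*1 - 6 = 9, d_8 = (411 - 9^2)/15 = 330/15 = 22, a_8 = floor((20 + 9)/22) = 1.
  m_9 = 22*1 - 9 = 13, d_9 = (411 - 13^2)/22 = 242/22 = 11, a_9 = floor((20 + 13)/11) = 3.
  m_10 = 11*3 - 13 = 20, d_10 = (411 - 20^2)/11 = 11/11 = 1, a_10 = floor((20 + 20)/1) = 40.
  m_11 = 1*40 - 20 = 20, d_11 = (411 - 20^2)/1 = 11/1 = 11: (m_11, d_11) = (m_1, d_1) = (20, 11), so from here the quotients repeat a_1, ..., a_10; the period length is 10.
So sqrt(411) = [20; (3, 1, 1, 1, 19, 1, 1, 1, 3, 40)] with period length k = 10.
k is even, so the fundamental solution of x^2 - 411y^2 = 1 is (p_{k-1}, q_{k-1}) = (p_9, q_9); compute convergents through index 9.
Convergents (p_i = a_i*p_{i-1} + p_{i-2}, q_i = a_i*q_{i-1} + q_{i-2} with p_{-2}=0, p_{-1}=1, q_{-2}=1, q_{-1}=0):
  i=0: a_0=20, p_0 = 20*1 + 0 = 20, q_0 = 20*0 + 1 = 1.
  i=1: a_1=3, p_1 = 3*20 + 1 = 61, q_1 = 3*1 + 0 = 3.
  i=2: a_2=1, p_2 = 1*61 + 20 = 81, q_2 = 1*3 + 1 = 4.
  i=3: a_3=1, p_3 = 1*81 + 61 = 142, q_3 = 1*4 + 3 = 7.
  i=4: a_4=1, p_4 = 1*142 + 81 = 223, q_4 = 1*7 + 4 = 11.
  i=5: a_5=19, p_5 = 19*223 + 142 = 4379, q_5 = 19*11 + 7 = 216.
  i=6: a_6=1, p_6 = 1*4379 + 223 = 4602, q_6 = 1*216 + 11 = 227.
  i=7: a_7=1, p_7 = 1*4602 + 4379 = 8981, q_7 = 1*227 + 216 = 443.
  i=8: a_8=1, p_8 = 1*8981 + 4602 = 13583, q_8 = 1*443 + 227 = 670.
  i=9: a_9=3, p_9 = 3*13583 + 8981 = 49730, q_9 = 3*670 + 443 = 2453.
Check: 49730^2 - 411*2453^2 = 2473072900 - 2473072899 = 1, so (x, y) = (49730, 2453) solves the equation, and by the theorem it is the least positive solution.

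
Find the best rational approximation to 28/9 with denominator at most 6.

Expand x = 28/9 as a continued fraction with the Euclidean algorithm:
  28 = 3*9 + 1, so a_0 = 3.
  9 = 9*1 + 0, so a_1 = 9.
so x = [3; 9].
Convergents (p_i = a_i*p_{i-1} + p_{i-2}, q_i = a_i*q_{i-1} + q_{i-2} with p_{-2}=0, p_{-1}=1, q_{-2}=1, q_{-1}=0), until the denominator exceeds 6:
  i=0: a_0=3, p_0 = 3*1 + 0 = 3, q_0 = 3*0 + 1 = 1.
  i=1: a_1=9, p_1 = 9*3 + 1 = 28, q_1 = 9*1 + 0 = 9.
q_1 = 9 > 6, so the last convergent with denominator <= 6 is p_0/q_0 = 3/1.
The closest fraction with denominator <= 6 is either p_0/q_0 or the intermediate fraction (k*p_0 + p_{-1})/(k*q_0 + q_{-1}) with the largest k >= 1 whose denominator stays <= 6; these approach x as k grows, and every other convergent or intermediate fraction in range is farther away.
Largest k: floor((6 - q_{-1})/q_0) = floor((6 - 0)/1) = 6 (using the seeds p_{-1} = 1, q_{-1} = 0).
That gives (6*3 + 1)/(6*1 + 0) = 19/6.
Compare the errors: |x - 3/1| = |28*1 - 3*9|/(9*1) = 1/9, and |x - 19/6| = |28*6 - 19*9|/(9*6) = 3/54.
Cross-multiplying, 3*9 = 27 < 54 = 1*54, so 3/54 is smaller: the intermediate fraction 19/6 is closer to x than 3/1.

19/6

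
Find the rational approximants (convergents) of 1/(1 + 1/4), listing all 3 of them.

Using the convergent recurrence p_i = a_i*p_{i-1} + p_{i-2}, q_i = a_i*q_{i-1} + q_{i-2} with p_{-2}=0, p_{-1}=1, q_{-2}=1, q_{-1}=0:
  i=0: a_0=0, p_0 = 0*1 + 0 = 0, q_0 = 0*0 + 1 = 1.
  i=1: a_1=1, p_1 = 1*0 + 1 = 1, q_1 = 1*1 + 0 = 1.
  i=2: a_2=4, p_2 = 4*1 + 0 = 4, q_2 = 4*1 + 1 = 5.

0/1, 1/1, 4/5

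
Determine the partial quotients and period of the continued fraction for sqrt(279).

[16; (1, 2, 2, 1, 2, 2, 1, 32)]

Write x_i = (sqrt(279) + m_i)/d_i with (m_0, d_0) = (0, 1). a_0 = floor(sqrt(279)) = 16, since 16^2 = 256 <= 279 < 289 = 17^2.
Iterate m_{i+1} = d_i*a_i - m_i, d_{i+1} = (279 - m_{i+1}^2)/d_i, a_{i+1} = floor((a_0 + m_{i+1})/d_{i+1}):
  m_1 = 1*16 - 0 = 16, d_1 = (279 - 16^2)/1 = 23/1 = 23, a_1 = floor((16 + 16)/23) = 1.
  m_2 = 23*1 - 16 = 7, d_2 = (279 - 7^2)/23 = 230/23 = 10, a_2 = floor((16 + 7)/10) = 2.
  m_3 = 10*2 - 7 = 13, d_3 = (279 - 13^2)/10 = 110/10 = 11, a_3 = floor((16 + 13)/11) = 2.
  m_4 = 11*2 - 13 = 9, d_4 = (279 - 9^2)/11 = 198/11 = 18, a_4 = floor((16 + 9)/18) = 1.
  m_5 = 18*1 - 9 = 9, d_5 = (279 - 9^2)/18 = 198/18 = 11, a_5 = floor((16 + 9)/11) = 2.
  m_6 = 11*2 - 9 = 13, d_6 = (279 - 13^2)/11 = 110/11 = 10, a_6 = floor((16 + 13)/10) = 2.
  m_7 = 10*2 - 13 = 7, d_7 = (279 - 7^2)/10 = 230/10 = 23, a_7 = floor((16 + 7)/23) = 1.
  m_8 = 23*1 - 7 = 16, d_8 = (279 - 16^2)/23 = 23/23 = 1, a_8 = floor((16 + 16)/1) = 32.
  m_9 = 1*32 - 16 = 16, d_9 = (279 - 16^2)/1 = 23/1 = 23: (m_9, d_9) = (m_1, d_1) = (16, 23), so from here the quotients repeat a_1, ..., a_8; the period length is 8.
Hence the expansion of sqrt(279) is a_0 = 16 followed by the repeating block 1, 2, 2, 1, 2, 2, 1, 32 (period 8).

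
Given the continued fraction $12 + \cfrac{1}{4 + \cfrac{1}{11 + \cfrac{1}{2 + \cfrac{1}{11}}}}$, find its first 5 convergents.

Using the convergent recurrence p_i = a_i*p_{i-1} + p_{i-2}, q_i = a_i*q_{i-1} + q_{i-2} with p_{-2}=0, p_{-1}=1, q_{-2}=1, q_{-1}=0:
  i=0: a_0=12, p_0 = 12*1 + 0 = 12, q_0 = 12*0 + 1 = 1.
  i=1: a_1=4, p_1 = 4*12 + 1 = 49, q_1 = 4*1 + 0 = 4.
  i=2: a_2=11, p_2 = 11*49 + 12 = 551, q_2 = 11*4 + 1 = 45.
  i=3: a_3=2, p_3 = 2*551 + 49 = 1151, q_3 = 2*45 + 4 = 94.
  i=4: a_4=11, p_4 = 11*1151 + 551 = 13212, q_4 = 11*94 + 45 = 1079.

12/1, 49/4, 551/45, 1151/94, 13212/1079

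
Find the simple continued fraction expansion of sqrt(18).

[4; (4, 8)]

Write x_i = (sqrt(18) + m_i)/d_i with (m_0, d_0) = (0, 1). a_0 = floor(sqrt(18)) = 4, since 4^2 = 16 <= 18 < 25 = 5^2.
Iterate m_{i+1} = d_i*a_i - m_i, d_{i+1} = (18 - m_{i+1}^2)/d_i, a_{i+1} = floor((a_0 + m_{i+1})/d_{i+1}):
  m_1 = 1*4 - 0 = 4, d_1 = (18 - 4^2)/1 = 2/1 = 2, a_1 = floor((4 + 4)/2) = 4.
  m_2 = 2*4 - 4 = 4, d_2 = (18 - 4^2)/2 = 2/2 = 1, a_2 = floor((4 + 4)/1) = 8.
  m_3 = 1*8 - 4 = 4, d_3 = (18 - 4^2)/1 = 2/1 = 2: (m_3, d_3) = (m_1, d_1) = (4, 2), so from here the quotients repeat a_1, a_2; the period length is 2.
Hence the expansion of sqrt(18) is a_0 = 4 followed by the repeating block 4, 8 (period 2).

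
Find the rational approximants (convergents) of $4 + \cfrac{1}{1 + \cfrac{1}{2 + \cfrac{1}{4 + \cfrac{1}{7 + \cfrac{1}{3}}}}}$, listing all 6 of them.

4/1, 5/1, 14/3, 61/13, 441/94, 1384/295

Using the convergent recurrence p_i = a_i*p_{i-1} + p_{i-2}, q_i = a_i*q_{i-1} + q_{i-2} with p_{-2}=0, p_{-1}=1, q_{-2}=1, q_{-1}=0:
  i=0: a_0=4, p_0 = 4*1 + 0 = 4, q_0 = 4*0 + 1 = 1.
  i=1: a_1=1, p_1 = 1*4 + 1 = 5, q_1 = 1*1 + 0 = 1.
  i=2: a_2=2, p_2 = 2*5 + 4 = 14, q_2 = 2*1 + 1 = 3.
  i=3: a_3=4, p_3 = 4*14 + 5 = 61, q_3 = 4*3 + 1 = 13.
  i=4: a_4=7, p_4 = 7*61 + 14 = 441, q_4 = 7*13 + 3 = 94.
  i=5: a_5=3, p_5 = 3*441 + 61 = 1384, q_5 = 3*94 + 13 = 295.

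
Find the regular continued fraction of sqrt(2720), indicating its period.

Write x_i = (sqrt(2720) + m_i)/d_i with (m_0, d_0) = (0, 1). a_0 = floor(sqrt(2720)) = 52, since 52^2 = 2704 <= 2720 < 2809 = 53^2.
Iterate m_{i+1} = d_i*a_i - m_i, d_{i+1} = (2720 - m_{i+1}^2)/d_i, a_{i+1} = floor((a_0 + m_{i+1})/d_{i+1}):
  m_1 = 1*52 - 0 = 52, d_1 = (2720 - 52^2)/1 = 16/1 = 16, a_1 = floor((52 + 52)/16) = 6.
  m_2 = 16*6 - 52 = 44, d_2 = (2720 - 44^2)/16 = 784/16 = 49, a_2 = floor((52 + 44)/49) = 1.
  m_3 = 49*1 - 44 = 5, d_3 = (2720 - 5^2)/49 = 2695/49 = 55, a_3 = floor((52 + 5)/55) = 1.
  m_4 = 55*1 - 5 = 50, d_4 = (2720 - 50^2)/55 = 220/55 = 4, a_4 = floor((52 + 50)/4) = 25.
  m_5 = 4*25 - 50 = 50, d_5 = (2720 - 50^2)/4 = 220/4 = 55, a_5 = floor((52 + 50)/55) = 1.
  m_6 = 55*1 - 50 = 5, d_6 = (2720 - 5^2)/55 = 2695/55 = 49, a_6 = floor((52 + 5)/49) = 1.
  m_7 = 49*1 - 5 = 44, d_7 = (2720 - 44^2)/49 = 784/49 = 16, a_7 = floor((52 + 44)/16) = 6.
  m_8 = 16*6 - 44 = 52, d_8 = (2720 - 52^2)/16 = 16/16 = 1, a_8 = floor((52 + 52)/1) = 104.
  m_9 = 1*104 - 52 = 52, d_9 = (2720 - 52^2)/1 = 16/1 = 16: (m_9, d_9) = (m_1, d_1) = (52, 16), so from here the quotients repeat a_1, ..., a_8; the period length is 8.
Hence the expansion of sqrt(2720) is a_0 = 52 followed by the repeating block 6, 1, 1, 25, 1, 1, 6, 104 (period 8).

[52; (6, 1, 1, 25, 1, 1, 6, 104)]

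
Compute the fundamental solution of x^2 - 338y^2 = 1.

First expand sqrt(338) as a continued fraction. With x_i = (sqrt(338) + m_i)/d_i and (m_0, d_0) = (0, 1): a_0 = floor(sqrt(338)) = 18, since 18^2 = 324 <= 338 < 361 = 19^2.
Iterate m_{i+1} = d_i*a_i - m_i, d_{i+1} = (338 - m_{i+1}^2)/d_i, a_{i+1} = floor((a_0 + m_{i+1})/d_{i+1}):
  m_1 = 1*18 - 0 = 18, d_1 = (338 - 18^2)/1 = 14/1 = 14, a_1 = floor((18 + 18)/14) = 2.
  m_2 = 14*2 - 18 = 10, d_2 = (338 - 10^2)/14 = 238/14 = 17, a_2 = floor((18 + 10)/17) = 1.
  m_3 = 17*1 - 10 = 7, d_3 = (338 - 7^2)/17 = 289/17 = 17, a_3 = floor((18 + 7)/17) = 1.
  m_4 = 17*1 - 7 = 10, d_4 = (338 - 10^2)/17 = 238/17 = 14, a_4 = floor((18 + 10)/14) = 2.
  m_5 = 14*2 - 10 = 18, d_5 = (338 - 18^2)/14 = 14/14 = 1, a_5 = floor((18 + 18)/1) = 36.
  m_6 = 1*36 - 18 = 18, d_6 = (338 - 18^2)/1 = 14/1 = 14: (m_6, d_6) = (m_1, d_1) = (18, 14), so from here the quotients repeat a_1, ..., a_5; the period length is 5.
So sqrt(338) = [18; (2, 1, 1, 2, 36)] with period length k = 5.
k is odd, so (p_{k-1}, q_{k-1}) only solves x^2 - 338y^2 = -1 and the fundamental solution of x^2 - 338y^2 = 1 is (p_{2k-1}, q_{2k-1}) = (p_9, q_9); compute convergents through index 9, running through the period twice.
Convergents (p_i = a_i*p_{i-1} + p_{i-2}, q_i = a_i*q_{i-1} + q_{i-2} with p_{-2}=0, p_{-1}=1, q_{-2}=1, q_{-1}=0):
  i=0: a_0=18, p_0 = 18*1 + 0 = 18, q_0 = 18*0 + 1 = 1.
  i=1: a_1=2, p_1 = 2*18 + 1 = 37, q_1 = 2*1 + 0 = 2.
  i=2: a_2=1, p_2 = 1*37 + 18 = 55, q_2 = 1*2 + 1 = 3.
  i=3: a_3=1, p_3 = 1*55 + 37 = 92, q_3 = 1*3 + 2 = 5.
  i=4: a_4=2, p_4 = 2*92 + 55 = 239, q_4 = 2*5 + 3 = 13.
  i=5: a_5=36, p_5 = 36*239 + 92 = 8696, q_5 = 36*13 + 5 = 473.
  i=6: a_6=2, p_6 = 2*8696 + 239 = 17631, q_6 = 2*473 + 13 = 959.
  i=7: a_7=1, p_7 = 1*17631 + 8696 = 26327, q_7 = 1*959 + 473 = 1432.
  i=8: a_8=1, p_8 = 1*26327 + 17631 = 43958, q_8 = 1*1432 + 959 = 2391.
  i=9: a_9=2, p_9 = 2*43958 + 26327 = 114243, q_9 = 2*2391 + 1432 = 6214.
Indeed p_4^2 - 338*q_4^2 = 57121 - 57122 = -1, not +1.
Check: 114243^2 - 338*6214^2 = 13051463049 - 13051463048 = 1, so (x, y) = (114243, 6214) solves the equation, and by the theorem it is the least positive solution.

(x, y) = (114243, 6214)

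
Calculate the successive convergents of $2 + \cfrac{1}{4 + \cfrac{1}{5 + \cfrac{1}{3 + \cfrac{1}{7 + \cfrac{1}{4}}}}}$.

2/1, 9/4, 47/21, 150/67, 1097/490, 4538/2027

Using the convergent recurrence p_i = a_i*p_{i-1} + p_{i-2}, q_i = a_i*q_{i-1} + q_{i-2} with p_{-2}=0, p_{-1}=1, q_{-2}=1, q_{-1}=0:
  i=0: a_0=2, p_0 = 2*1 + 0 = 2, q_0 = 2*0 + 1 = 1.
  i=1: a_1=4, p_1 = 4*2 + 1 = 9, q_1 = 4*1 + 0 = 4.
  i=2: a_2=5, p_2 = 5*9 + 2 = 47, q_2 = 5*4 + 1 = 21.
  i=3: a_3=3, p_3 = 3*47 + 9 = 150, q_3 = 3*21 + 4 = 67.
  i=4: a_4=7, p_4 = 7*150 + 47 = 1097, q_4 = 7*67 + 21 = 490.
  i=5: a_5=4, p_5 = 4*1097 + 150 = 4538, q_5 = 4*490 + 67 = 2027.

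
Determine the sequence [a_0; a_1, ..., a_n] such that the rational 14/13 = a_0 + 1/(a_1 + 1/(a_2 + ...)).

[1; 13]

Run the Euclidean algorithm on 14 and 13; the successive quotients are the partial quotients a_0, a_1, ... (each step inverts the fractional part left over by the previous one):
  14 = 1*13 + 1, so a_0 = 1.
  13 = 13*1 + 0, so a_1 = 13.
The remainder reaches 0 after 2 divisions, so the expansion has 2 partial quotients, read off in order.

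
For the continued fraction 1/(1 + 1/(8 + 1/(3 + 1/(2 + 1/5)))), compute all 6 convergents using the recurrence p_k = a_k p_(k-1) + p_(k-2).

0/1, 1/1, 8/9, 25/28, 58/65, 315/353

Using the convergent recurrence p_i = a_i*p_{i-1} + p_{i-2}, q_i = a_i*q_{i-1} + q_{i-2} with p_{-2}=0, p_{-1}=1, q_{-2}=1, q_{-1}=0:
  i=0: a_0=0, p_0 = 0*1 + 0 = 0, q_0 = 0*0 + 1 = 1.
  i=1: a_1=1, p_1 = 1*0 + 1 = 1, q_1 = 1*1 + 0 = 1.
  i=2: a_2=8, p_2 = 8*1 + 0 = 8, q_2 = 8*1 + 1 = 9.
  i=3: a_3=3, p_3 = 3*8 + 1 = 25, q_3 = 3*9 + 1 = 28.
  i=4: a_4=2, p_4 = 2*25 + 8 = 58, q_4 = 2*28 + 9 = 65.
  i=5: a_5=5, p_5 = 5*58 + 25 = 315, q_5 = 5*65 + 28 = 353.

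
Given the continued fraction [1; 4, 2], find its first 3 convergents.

Using the convergent recurrence p_i = a_i*p_{i-1} + p_{i-2}, q_i = a_i*q_{i-1} + q_{i-2} with p_{-2}=0, p_{-1}=1, q_{-2}=1, q_{-1}=0:
  i=0: a_0=1, p_0 = 1*1 + 0 = 1, q_0 = 1*0 + 1 = 1.
  i=1: a_1=4, p_1 = 4*1 + 1 = 5, q_1 = 4*1 + 0 = 4.
  i=2: a_2=2, p_2 = 2*5 + 1 = 11, q_2 = 2*4 + 1 = 9.

1/1, 5/4, 11/9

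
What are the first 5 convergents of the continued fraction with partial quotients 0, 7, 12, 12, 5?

0/1, 1/7, 12/85, 145/1027, 737/5220

Using the convergent recurrence p_i = a_i*p_{i-1} + p_{i-2}, q_i = a_i*q_{i-1} + q_{i-2} with p_{-2}=0, p_{-1}=1, q_{-2}=1, q_{-1}=0:
  i=0: a_0=0, p_0 = 0*1 + 0 = 0, q_0 = 0*0 + 1 = 1.
  i=1: a_1=7, p_1 = 7*0 + 1 = 1, q_1 = 7*1 + 0 = 7.
  i=2: a_2=12, p_2 = 12*1 + 0 = 12, q_2 = 12*7 + 1 = 85.
  i=3: a_3=12, p_3 = 12*12 + 1 = 145, q_3 = 12*85 + 7 = 1027.
  i=4: a_4=5, p_4 = 5*145 + 12 = 737, q_4 = 5*1027 + 85 = 5220.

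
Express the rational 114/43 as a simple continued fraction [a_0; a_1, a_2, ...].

Run the Euclidean algorithm on 114 and 43; the successive quotients are the partial quotients a_0, a_1, ... (each step inverts the fractional part left over by the previous one):
  114 = 2*43 + 28, so a_0 = 2.
  43 = 1*28 + 15, so a_1 = 1.
  28 = 1*15 + 13, so a_2 = 1.
  15 = 1*13 + 2, so a_3 = 1.
  13 = 6*2 + 1, so a_4 = 6.
  2 = 2*1 + 0, so a_5 = 2.
The remainder reaches 0 after 6 divisions, so the expansion has 6 partial quotients, read off in order.

[2; 1, 1, 1, 6, 2]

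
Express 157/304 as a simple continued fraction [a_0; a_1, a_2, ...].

[0; 1, 1, 14, 1, 2, 3]

Run the Euclidean algorithm on 157 and 304; the successive quotients are the partial quotients a_0, a_1, ... (each step inverts the fractional part left over by the previous one):
  157 = 0*304 + 157, so a_0 = 0.
  304 = 1*157 + 147, so a_1 = 1.
  157 = 1*147 + 10, so a_2 = 1.
  147 = 14*10 + 7, so a_3 = 14.
  10 = 1*7 + 3, so a_4 = 1.
  7 = 2*3 + 1, so a_5 = 2.
  3 = 3*1 + 0, so a_6 = 3.
The remainder reaches 0 after 7 divisions, so the expansion has 7 partial quotients, read off in order.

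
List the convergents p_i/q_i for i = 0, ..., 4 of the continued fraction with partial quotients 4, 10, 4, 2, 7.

4/1, 41/10, 168/41, 377/92, 2807/685

Using the convergent recurrence p_i = a_i*p_{i-1} + p_{i-2}, q_i = a_i*q_{i-1} + q_{i-2} with p_{-2}=0, p_{-1}=1, q_{-2}=1, q_{-1}=0:
  i=0: a_0=4, p_0 = 4*1 + 0 = 4, q_0 = 4*0 + 1 = 1.
  i=1: a_1=10, p_1 = 10*4 + 1 = 41, q_1 = 10*1 + 0 = 10.
  i=2: a_2=4, p_2 = 4*41 + 4 = 168, q_2 = 4*10 + 1 = 41.
  i=3: a_3=2, p_3 = 2*168 + 41 = 377, q_3 = 2*41 + 10 = 92.
  i=4: a_4=7, p_4 = 7*377 + 168 = 2807, q_4 = 7*92 + 41 = 685.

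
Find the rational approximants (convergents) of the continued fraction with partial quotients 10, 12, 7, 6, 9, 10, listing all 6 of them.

Using the convergent recurrence p_i = a_i*p_{i-1} + p_{i-2}, q_i = a_i*q_{i-1} + q_{i-2} with p_{-2}=0, p_{-1}=1, q_{-2}=1, q_{-1}=0:
  i=0: a_0=10, p_0 = 10*1 + 0 = 10, q_0 = 10*0 + 1 = 1.
  i=1: a_1=12, p_1 = 12*10 + 1 = 121, q_1 = 12*1 + 0 = 12.
  i=2: a_2=7, p_2 = 7*121 + 10 = 857, q_2 = 7*12 + 1 = 85.
  i=3: a_3=6, p_3 = 6*857 + 121 = 5263, q_3 = 6*85 + 12 = 522.
  i=4: a_4=9, p_4 = 9*5263 + 857 = 48224, q_4 = 9*522 + 85 = 4783.
  i=5: a_5=10, p_5 = 10*48224 + 5263 = 487503, q_5 = 10*4783 + 522 = 48352.

10/1, 121/12, 857/85, 5263/522, 48224/4783, 487503/48352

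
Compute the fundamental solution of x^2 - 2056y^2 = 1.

(x, y) = (4625, 102)

First expand sqrt(2056) as a continued fraction. With x_i = (sqrt(2056) + m_i)/d_i and (m_0, d_0) = (0, 1): a_0 = floor(sqrt(2056)) = 45, since 45^2 = 2025 <= 2056 < 2116 = 46^2.
Iterate m_{i+1} = d_i*a_i - m_i, d_{i+1} = (2056 - m_{i+1}^2)/d_i, a_{i+1} = floor((a_0 + m_{i+1})/d_{i+1}):
  m_1 = 1*45 - 0 = 45, d_1 = (2056 - 45^2)/1 = 31/1 = 31, a_1 = floor((45 + 45)/31) = 2.
  m_2 = 31*2 - 45 = 17, d_2 = (2056 - 17^2)/31 = 1767/31 = 57, a_2 = floor((45 + 17)/57) = 1.
  m_3 = 57*1 - 17 = 40, d_3 = (2056 - 40^2)/57 = 456/57 = 8, a_3 = floor((45 + 40)/8) = 10.
  m_4 = 8*10 - 40 = 40, d_4 = (2056 - 40^2)/8 = 456/8 = 57, a_4 = floor((45 + 40)/57) = 1.
  m_5 = 57*1 - 40 = 17, d_5 = (2056 - 17^2)/57 = 1767/57 = 31, a_5 = floor((45 + 17)/31) = 2.
  m_6 = 31*2 - 17 = 45, d_6 = (2056 - 45^2)/31 = 31/31 = 1, a_6 = floor((45 + 45)/1) = 90.
  m_7 = 1*90 - 45 = 45, d_7 = (2056 - 45^2)/1 = 31/1 = 31: (m_7, d_7) = (m_1, d_1) = (45, 31), so from here the quotients repeat a_1, ..., a_6; the period length is 6.
So sqrt(2056) = [45; (2, 1, 10, 1, 2, 90)] with period length k = 6.
k is even, so the fundamental solution of x^2 - 2056y^2 = 1 is (p_{k-1}, q_{k-1}) = (p_5, q_5); compute convergents through index 5.
Convergents (p_i = a_i*p_{i-1} + p_{i-2}, q_i = a_i*q_{i-1} + q_{i-2} with p_{-2}=0, p_{-1}=1, q_{-2}=1, q_{-1}=0):
  i=0: a_0=45, p_0 = 45*1 + 0 = 45, q_0 = 45*0 + 1 = 1.
  i=1: a_1=2, p_1 = 2*45 + 1 = 91, q_1 = 2*1 + 0 = 2.
  i=2: a_2=1, p_2 = 1*91 + 45 = 136, q_2 = 1*2 + 1 = 3.
  i=3: a_3=10, p_3 = 10*136 + 91 = 1451, q_3 = 10*3 + 2 = 32.
  i=4: a_4=1, p_4 = 1*1451 + 136 = 1587, q_4 = 1*32 + 3 = 35.
  i=5: a_5=2, p_5 = 2*1587 + 1451 = 4625, q_5 = 2*35 + 32 = 102.
Check: 4625^2 - 2056*102^2 = 21390625 - 21390624 = 1, so (x, y) = (4625, 102) solves the equation, and by the theorem it is the least positive solution.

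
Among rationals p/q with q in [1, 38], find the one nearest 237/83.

20/7

Expand x = 237/83 as a continued fraction with the Euclidean algorithm:
  237 = 2*83 + 71, so a_0 = 2.
  83 = 1*71 + 12, so a_1 = 1.
  71 = 5*12 + 11, so a_2 = 5.
  12 = 1*11 + 1, so a_3 = 1.
  11 = 11*1 + 0, so a_4 = 11.
so x = [2; 1, 5, 1, 11].
Convergents (p_i = a_i*p_{i-1} + p_{i-2}, q_i = a_i*q_{i-1} + q_{i-2} with p_{-2}=0, p_{-1}=1, q_{-2}=1, q_{-1}=0), until the denominator exceeds 38:
  i=0: a_0=2, p_0 = 2*1 + 0 = 2, q_0 = 2*0 + 1 = 1.
  i=1: a_1=1, p_1 = 1*2 + 1 = 3, q_1 = 1*1 + 0 = 1.
  i=2: a_2=5, p_2 = 5*3 + 2 = 17, q_2 = 5*1 + 1 = 6.
  i=3: a_3=1, p_3 = 1*17 + 3 = 20, q_3 = 1*6 + 1 = 7.
  i=4: a_4=11, p_4 = 11*20 + 17 = 237, q_4 = 11*7 + 6 = 83.
q_4 = 83 > 38, so the last convergent with denominator <= 38 is p_3/q_3 = 20/7.
The closest fraction with denominator <= 38 is either p_3/q_3 or the intermediate fraction (k*p_3 + p_2)/(k*q_3 + q_2) with the largest k >= 1 whose denominator stays <= 38; these approach x as k grows, and every other convergent or intermediate fraction in range is farther away.
Largest k: floor((38 - q_2)/q_3) = floor((38 - 6)/7) = 4.
That gives (4*20 + 17)/(4*7 + 6) = 97/34.
Compare the errors: |x - 20/7| = |237*7 - 20*83|/(83*7) = 1/581, and |x - 97/34| = |237*34 - 97*83|/(83*34) = 7/2822.
Cross-multiplying, 1*2822 = 2822 < 4067 = 7*581, so 1/581 is smaller: the convergent 20/7 is closer to x than 97/34.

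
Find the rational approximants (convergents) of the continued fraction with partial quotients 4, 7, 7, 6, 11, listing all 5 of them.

4/1, 29/7, 207/50, 1271/307, 14188/3427

Using the convergent recurrence p_i = a_i*p_{i-1} + p_{i-2}, q_i = a_i*q_{i-1} + q_{i-2} with p_{-2}=0, p_{-1}=1, q_{-2}=1, q_{-1}=0:
  i=0: a_0=4, p_0 = 4*1 + 0 = 4, q_0 = 4*0 + 1 = 1.
  i=1: a_1=7, p_1 = 7*4 + 1 = 29, q_1 = 7*1 + 0 = 7.
  i=2: a_2=7, p_2 = 7*29 + 4 = 207, q_2 = 7*7 + 1 = 50.
  i=3: a_3=6, p_3 = 6*207 + 29 = 1271, q_3 = 6*50 + 7 = 307.
  i=4: a_4=11, p_4 = 11*1271 + 207 = 14188, q_4 = 11*307 + 50 = 3427.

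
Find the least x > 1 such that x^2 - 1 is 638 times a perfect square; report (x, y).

(x, y) = (42283, 1674)

First expand sqrt(638) as a continued fraction. With x_i = (sqrt(638) + m_i)/d_i and (m_0, d_0) = (0, 1): a_0 = floor(sqrt(638)) = 25, since 25^2 = 625 <= 638 < 676 = 26^2.
Iterate m_{i+1} = d_i*a_i - m_i, d_{i+1} = (638 - m_{i+1}^2)/d_i, a_{i+1} = floor((a_0 + m_{i+1})/d_{i+1}):
  m_1 = 1*25 - 0 = 25, d_1 = (638 - 25^2)/1 = 13/1 = 13, a_1 = floor((25 + 25)/13) = 3.
  m_2 = 13*3 - 25 = 14, d_2 = (638 - 14^2)/13 = 442/13 = 34, a_2 = floor((25 + 14)/34) = 1.
  m_3 = 34*1 - 14 = 20, d_3 = (638 - 20^2)/34 = 238/34 = 7, a_3 = floor((25 + 20)/7) = 6.
  m_4 = 7*6 - 20 = 22, d_4 = (638 - 22^2)/7 = 154/7 = 22, a_4 = floor((25 + 22)/22) = 2.
  m_5 = 22*2 - 22 = 22, d_5 = (638 - 22^2)/22 = 154/22 = 7, a_5 = floor((25 + 22)/7) = 6.
  m_6 = 7*6 - 22 = 20, d_6 = (638 - 20^2)/7 = 238/7 = 34, a_6 = floor((25 + 20)/34) = 1.
  m_7 = 34*1 - 20 = 14, d_7 = (638 - 14^2)/34 = 442/34 = 13, a_7 = floor((25 + 14)/13) = 3.
  m_8 = 13*3 - 14 = 25, d_8 = (638 - 25^2)/13 = 13/13 = 1, a_8 = floor((25 + 25)/1) = 50.
  m_9 = 1*50 - 25 = 25, d_9 = (638 - 25^2)/1 = 13/1 = 13: (m_9, d_9) = (m_1, d_1) = (25, 13), so from here the quotients repeat a_1, ..., a_8; the period length is 8.
So sqrt(638) = [25; (3, 1, 6, 2, 6, 1, 3, 50)] with period length k = 8.
k is even, so the fundamental solution of x^2 - 638y^2 = 1 is (p_{k-1}, q_{k-1}) = (p_7, q_7); compute convergents through index 7.
Convergents (p_i = a_i*p_{i-1} + p_{i-2}, q_i = a_i*q_{i-1} + q_{i-2} with p_{-2}=0, p_{-1}=1, q_{-2}=1, q_{-1}=0):
  i=0: a_0=25, p_0 = 25*1 + 0 = 25, q_0 = 25*0 + 1 = 1.
  i=1: a_1=3, p_1 = 3*25 + 1 = 76, q_1 = 3*1 + 0 = 3.
  i=2: a_2=1, p_2 = 1*76 + 25 = 101, q_2 = 1*3 + 1 = 4.
  i=3: a_3=6, p_3 = 6*101 + 76 = 682, q_3 = 6*4 + 3 = 27.
  i=4: a_4=2, p_4 = 2*682 + 101 = 1465, q_4 = 2*27 + 4 = 58.
  i=5: a_5=6, p_5 = 6*1465 + 682 = 9472, q_5 = 6*58 + 27 = 375.
  i=6: a_6=1, p_6 = 1*9472 + 1465 = 10937, q_6 = 1*375 + 58 = 433.
  i=7: a_7=3, p_7 = 3*10937 + 9472 = 42283, q_7 = 3*433 + 375 = 1674.
Check: 42283^2 - 638*1674^2 = 1787852089 - 1787852088 = 1, so (x, y) = (42283, 1674) solves the equation, and by the theorem it is the least positive solution.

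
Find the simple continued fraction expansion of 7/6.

[1; 6]

Run the Euclidean algorithm on 7 and 6; the successive quotients are the partial quotients a_0, a_1, ... (each step inverts the fractional part left over by the previous one):
  7 = 1*6 + 1, so a_0 = 1.
  6 = 6*1 + 0, so a_1 = 6.
The remainder reaches 0 after 2 divisions, so the expansion has 2 partial quotients, read off in order.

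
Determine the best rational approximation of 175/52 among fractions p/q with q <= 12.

Expand x = 175/52 as a continued fraction with the Euclidean algorithm:
  175 = 3*52 + 19, so a_0 = 3.
  52 = 2*19 + 14, so a_1 = 2.
  19 = 1*14 + 5, so a_2 = 1.
  14 = 2*5 + 4, so a_3 = 2.
  5 = 1*4 + 1, so a_4 = 1.
  4 = 4*1 + 0, so a_5 = 4.
so x = [3; 2, 1, 2, 1, 4].
Convergents (p_i = a_i*p_{i-1} + p_{i-2}, q_i = a_i*q_{i-1} + q_{i-2} with p_{-2}=0, p_{-1}=1, q_{-2}=1, q_{-1}=0), until the denominator exceeds 12:
  i=0: a_0=3, p_0 = 3*1 + 0 = 3, q_0 = 3*0 + 1 = 1.
  i=1: a_1=2, p_1 = 2*3 + 1 = 7, q_1 = 2*1 + 0 = 2.
  i=2: a_2=1, p_2 = 1*7 + 3 = 10, q_2 = 1*2 + 1 = 3.
  i=3: a_3=2, p_3 = 2*10 + 7 = 27, q_3 = 2*3 + 2 = 8.
  i=4: a_4=1, p_4 = 1*27 + 10 = 37, q_4 = 1*8 + 3 = 11.
  i=5: a_5=4, p_5 = 4*37 + 27 = 175, q_5 = 4*11 + 8 = 52.
q_5 = 52 > 12, so the last convergent with denominator <= 12 is p_4/q_4 = 37/11.
The closest fraction with denominator <= 12 is either p_4/q_4 or the intermediate fraction (k*p_4 + p_3)/(k*q_4 + q_3) with the largest k >= 1 whose denominator stays <= 12; these approach x as k grows, and every other convergent or intermediate fraction in range is farther away.
Largest k: floor((12 - q_3)/q_4) = floor((12 - 8)/11) = 0.
Since k = 0, no intermediate fraction beyond p_4/q_4 has denominator <= 12, so the convergent 37/11 is the closest (its error is |175*11 - 37*52|/(52*11) = 1/572).

37/11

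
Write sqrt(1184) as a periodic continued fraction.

[34; (2, 2, 3, 1, 9, 17, 9, 1, 3, 2, 2, 68)]

Write x_i = (sqrt(1184) + m_i)/d_i with (m_0, d_0) = (0, 1). a_0 = floor(sqrt(1184)) = 34, since 34^2 = 1156 <= 1184 < 1225 = 35^2.
Iterate m_{i+1} = d_i*a_i - m_i, d_{i+1} = (1184 - m_{i+1}^2)/d_i, a_{i+1} = floor((a_0 + m_{i+1})/d_{i+1}):
  m_1 = 1*34 - 0 = 34, d_1 = (1184 - 34^2)/1 = 28/1 = 28, a_1 = floor((34 + 34)/28) = 2.
  m_2 = 28*2 - 34 = 22, d_2 = (1184 - 22^2)/28 = 700/28 = 25, a_2 = floor((34 + 22)/25) = 2.
  m_3 = 25*2 - 22 = 28, d_3 = (1184 - 28^2)/25 = 400/25 = 16, a_3 = floor((34 + 28)/16) = 3.
  m_4 = 16*3 - 28 = 20, d_4 = (1184 - 20^2)/16 = 784/16 = 49, a_4 = floor((34 + 20)/49) = 1.
  m_5 = 49*1 - 20 = 29, d_5 = (1184 - 29^2)/49 = 343/49 = 7, a_5 = floor((34 + 29)/7) = 9.
  m_6 = 7*9 - 29 = 34, d_6 = (1184 - 34^2)/7 = 28/7 = 4, a_6 = floor((34 + 34)/4) = 17.
  m_7 = 4*17 - 34 = 34, d_7 = (1184 - 34^2)/4 = 28/4 = 7, a_7 = floor((34 + 34)/7) = 9.
  m_8 = 7*9 - 34 = 29, d_8 = (1184 - 29^2)/7 = 343/7 = 49, a_8 = floor((34 + 29)/49) = 1.
  m_9 = 49*1 - 29 = 20, d_9 = (1184 - 20^2)/49 = 784/49 = 16, a_9 = floor((34 + 20)/16) = 3.
  m_10 = 16*3 - 20 = 28, d_10 = (1184 - 28^2)/16 = 400/16 = 25, a_10 = floor((34 + 28)/25) = 2.
  m_11 = 25*2 - 28 = 22, d_11 = (1184 - 22^2)/25 = 700/25 = 28, a_11 = floor((34 + 22)/28) = 2.
  m_12 = 28*2 - 22 = 34, d_12 = (1184 - 34^2)/28 = 28/28 = 1, a_12 = floor((34 + 34)/1) = 68.
  m_13 = 1*68 - 34 = 34, d_13 = (1184 - 34^2)/1 = 28/1 = 28: (m_13, d_13) = (m_1, d_1) = (34, 28), so from here the quotients repeat a_1, ..., a_12; the period length is 12.
Hence the expansion of sqrt(1184) is a_0 = 34 followed by the repeating block 2, 2, 3, 1, 9, 17, 9, 1, 3, 2, 2, 68 (period 12).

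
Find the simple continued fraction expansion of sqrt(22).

Write x_i = (sqrt(22) + m_i)/d_i with (m_0, d_0) = (0, 1). a_0 = floor(sqrt(22)) = 4, since 4^2 = 16 <= 22 < 25 = 5^2.
Iterate m_{i+1} = d_i*a_i - m_i, d_{i+1} = (22 - m_{i+1}^2)/d_i, a_{i+1} = floor((a_0 + m_{i+1})/d_{i+1}):
  m_1 = 1*4 - 0 = 4, d_1 = (22 - 4^2)/1 = 6/1 = 6, a_1 = floor((4 + 4)/6) = 1.
  m_2 = 6*1 - 4 = 2, d_2 = (22 - 2^2)/6 = 18/6 = 3, a_2 = floor((4 + 2)/3) = 2.
  m_3 = 3*2 - 2 = 4, d_3 = (22 - 4^2)/3 = 6/3 = 2, a_3 = floor((4 + 4)/2) = 4.
  m_4 = 2*4 - 4 = 4, d_4 = (22 - 4^2)/2 = 6/2 = 3, a_4 = floor((4 + 4)/3) = 2.
  m_5 = 3*2 - 4 = 2, d_5 = (22 - 2^2)/3 = 18/3 = 6, a_5 = floor((4 + 2)/6) = 1.
  m_6 = 6*1 - 2 = 4, d_6 = (22 - 4^2)/6 = 6/6 = 1, a_6 = floor((4 + 4)/1) = 8.
  m_7 = 1*8 - 4 = 4, d_7 = (22 - 4^2)/1 = 6/1 = 6: (m_7, d_7) = (m_1, d_1) = (4, 6), so from here the quotients repeat a_1, ..., a_6; the period length is 6.
Hence the expansion of sqrt(22) is a_0 = 4 followed by the repeating block 1, 2, 4, 2, 1, 8 (period 6).

[4; (1, 2, 4, 2, 1, 8)]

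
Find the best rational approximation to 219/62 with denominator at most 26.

Expand x = 219/62 as a continued fraction with the Euclidean algorithm:
  219 = 3*62 + 33, so a_0 = 3.
  62 = 1*33 + 29, so a_1 = 1.
  33 = 1*29 + 4, so a_2 = 1.
  29 = 7*4 + 1, so a_3 = 7.
  4 = 4*1 + 0, so a_4 = 4.
so x = [3; 1, 1, 7, 4].
Convergents (p_i = a_i*p_{i-1} + p_{i-2}, q_i = a_i*q_{i-1} + q_{i-2} with p_{-2}=0, p_{-1}=1, q_{-2}=1, q_{-1}=0), until the denominator exceeds 26:
  i=0: a_0=3, p_0 = 3*1 + 0 = 3, q_0 = 3*0 + 1 = 1.
  i=1: a_1=1, p_1 = 1*3 + 1 = 4, q_1 = 1*1 + 0 = 1.
  i=2: a_2=1, p_2 = 1*4 + 3 = 7, q_2 = 1*1 + 1 = 2.
  i=3: a_3=7, p_3 = 7*7 + 4 = 53, q_3 = 7*2 + 1 = 15.
  i=4: a_4=4, p_4 = 4*53 + 7 = 219, q_4 = 4*15 + 2 = 62.
q_4 = 62 > 26, so the last convergent with denominator <= 26 is p_3/q_3 = 53/15.
The closest fraction with denominator <= 26 is either p_3/q_3 or the intermediate fraction (k*p_3 + p_2)/(k*q_3 + q_2) with the largest k >= 1 whose denominator stays <= 26; these approach x as k grows, and every other convergent or intermediate fraction in range is farther away.
Largest k: floor((26 - q_2)/q_3) = floor((26 - 2)/15) = 1.
That gives (1*53 + 7)/(1*15 + 2) = 60/17.
Compare the errors: |x - 53/15| = |219*15 - 53*62|/(62*15) = 1/930, and |x - 60/17| = |219*17 - 60*62|/(62*17) = 3/1054.
Cross-multiplying, 1*1054 = 1054 < 2790 = 3*930, so 1/930 is smaller: the convergent 53/15 is closer to x than 60/17.

53/15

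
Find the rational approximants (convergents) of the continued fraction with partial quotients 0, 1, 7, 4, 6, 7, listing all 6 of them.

0/1, 1/1, 7/8, 29/33, 181/206, 1296/1475

Using the convergent recurrence p_i = a_i*p_{i-1} + p_{i-2}, q_i = a_i*q_{i-1} + q_{i-2} with p_{-2}=0, p_{-1}=1, q_{-2}=1, q_{-1}=0:
  i=0: a_0=0, p_0 = 0*1 + 0 = 0, q_0 = 0*0 + 1 = 1.
  i=1: a_1=1, p_1 = 1*0 + 1 = 1, q_1 = 1*1 + 0 = 1.
  i=2: a_2=7, p_2 = 7*1 + 0 = 7, q_2 = 7*1 + 1 = 8.
  i=3: a_3=4, p_3 = 4*7 + 1 = 29, q_3 = 4*8 + 1 = 33.
  i=4: a_4=6, p_4 = 6*29 + 7 = 181, q_4 = 6*33 + 8 = 206.
  i=5: a_5=7, p_5 = 7*181 + 29 = 1296, q_5 = 7*206 + 33 = 1475.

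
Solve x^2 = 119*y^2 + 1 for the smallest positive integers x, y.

(x, y) = (120, 11)

First expand sqrt(119) as a continued fraction. With x_i = (sqrt(119) + m_i)/d_i and (m_0, d_0) = (0, 1): a_0 = floor(sqrt(119)) = 10, since 10^2 = 100 <= 119 < 121 = 11^2.
Iterate m_{i+1} = d_i*a_i - m_i, d_{i+1} = (119 - m_{i+1}^2)/d_i, a_{i+1} = floor((a_0 + m_{i+1})/d_{i+1}):
  m_1 = 1*10 - 0 = 10, d_1 = (119 - 10^2)/1 = 19/1 = 19, a_1 = floor((10 + 10)/19) = 1.
  m_2 = 19*1 - 10 = 9, d_2 = (119 - 9^2)/19 = 38/19 = 2, a_2 = floor((10 + 9)/2) = 9.
  m_3 = 2*9 - 9 = 9, d_3 = (119 - 9^2)/2 = 38/2 = 19, a_3 = floor((10 + 9)/19) = 1.
  m_4 = 19*1 - 9 = 10, d_4 = (119 - 10^2)/19 = 19/19 = 1, a_4 = floor((10 + 10)/1) = 20.
  m_5 = 1*20 - 10 = 10, d_5 = (119 - 10^2)/1 = 19/1 = 19: (m_5, d_5) = (m_1, d_1) = (10, 19), so from here the quotients repeat a_1, ..., a_4; the period length is 4.
So sqrt(119) = [10; (1, 9, 1, 20)] with period length k = 4.
k is even, so the fundamental solution of x^2 - 119y^2 = 1 is (p_{k-1}, q_{k-1}) = (p_3, q_3); compute convergents through index 3.
Convergents (p_i = a_i*p_{i-1} + p_{i-2}, q_i = a_i*q_{i-1} + q_{i-2} with p_{-2}=0, p_{-1}=1, q_{-2}=1, q_{-1}=0):
  i=0: a_0=10, p_0 = 10*1 + 0 = 10, q_0 = 10*0 + 1 = 1.
  i=1: a_1=1, p_1 = 1*10 + 1 = 11, q_1 = 1*1 + 0 = 1.
  i=2: a_2=9, p_2 = 9*11 + 10 = 109, q_2 = 9*1 + 1 = 10.
  i=3: a_3=1, p_3 = 1*109 + 11 = 120, q_3 = 1*10 + 1 = 11.
Check: 120^2 - 119*11^2 = 14400 - 14399 = 1, so (x, y) = (120, 11) solves the equation, and by the theorem it is the least positive solution.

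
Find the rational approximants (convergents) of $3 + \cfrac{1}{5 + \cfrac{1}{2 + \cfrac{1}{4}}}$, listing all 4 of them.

3/1, 16/5, 35/11, 156/49

Using the convergent recurrence p_i = a_i*p_{i-1} + p_{i-2}, q_i = a_i*q_{i-1} + q_{i-2} with p_{-2}=0, p_{-1}=1, q_{-2}=1, q_{-1}=0:
  i=0: a_0=3, p_0 = 3*1 + 0 = 3, q_0 = 3*0 + 1 = 1.
  i=1: a_1=5, p_1 = 5*3 + 1 = 16, q_1 = 5*1 + 0 = 5.
  i=2: a_2=2, p_2 = 2*16 + 3 = 35, q_2 = 2*5 + 1 = 11.
  i=3: a_3=4, p_3 = 4*35 + 16 = 156, q_3 = 4*11 + 5 = 49.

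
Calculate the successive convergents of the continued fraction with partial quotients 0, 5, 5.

Using the convergent recurrence p_i = a_i*p_{i-1} + p_{i-2}, q_i = a_i*q_{i-1} + q_{i-2} with p_{-2}=0, p_{-1}=1, q_{-2}=1, q_{-1}=0:
  i=0: a_0=0, p_0 = 0*1 + 0 = 0, q_0 = 0*0 + 1 = 1.
  i=1: a_1=5, p_1 = 5*0 + 1 = 1, q_1 = 5*1 + 0 = 5.
  i=2: a_2=5, p_2 = 5*1 + 0 = 5, q_2 = 5*5 + 1 = 26.

0/1, 1/5, 5/26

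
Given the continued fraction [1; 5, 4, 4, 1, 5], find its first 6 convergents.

Using the convergent recurrence p_i = a_i*p_{i-1} + p_{i-2}, q_i = a_i*q_{i-1} + q_{i-2} with p_{-2}=0, p_{-1}=1, q_{-2}=1, q_{-1}=0:
  i=0: a_0=1, p_0 = 1*1 + 0 = 1, q_0 = 1*0 + 1 = 1.
  i=1: a_1=5, p_1 = 5*1 + 1 = 6, q_1 = 5*1 + 0 = 5.
  i=2: a_2=4, p_2 = 4*6 + 1 = 25, q_2 = 4*5 + 1 = 21.
  i=3: a_3=4, p_3 = 4*25 + 6 = 106, q_3 = 4*21 + 5 = 89.
  i=4: a_4=1, p_4 = 1*106 + 25 = 131, q_4 = 1*89 + 21 = 110.
  i=5: a_5=5, p_5 = 5*131 + 106 = 761, q_5 = 5*110 + 89 = 639.

1/1, 6/5, 25/21, 106/89, 131/110, 761/639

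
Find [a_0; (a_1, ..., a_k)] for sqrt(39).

[6; (4, 12)]

Write x_i = (sqrt(39) + m_i)/d_i with (m_0, d_0) = (0, 1). a_0 = floor(sqrt(39)) = 6, since 6^2 = 36 <= 39 < 49 = 7^2.
Iterate m_{i+1} = d_i*a_i - m_i, d_{i+1} = (39 - m_{i+1}^2)/d_i, a_{i+1} = floor((a_0 + m_{i+1})/d_{i+1}):
  m_1 = 1*6 - 0 = 6, d_1 = (39 - 6^2)/1 = 3/1 = 3, a_1 = floor((6 + 6)/3) = 4.
  m_2 = 3*4 - 6 = 6, d_2 = (39 - 6^2)/3 = 3/3 = 1, a_2 = floor((6 + 6)/1) = 12.
  m_3 = 1*12 - 6 = 6, d_3 = (39 - 6^2)/1 = 3/1 = 3: (m_3, d_3) = (m_1, d_1) = (6, 3), so from here the quotients repeat a_1, a_2; the period length is 2.
Hence the expansion of sqrt(39) is a_0 = 6 followed by the repeating block 4, 12 (period 2).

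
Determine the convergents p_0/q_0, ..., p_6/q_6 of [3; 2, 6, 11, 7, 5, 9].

3/1, 7/2, 45/13, 502/145, 3559/1028, 18297/5285, 168232/48593

Using the convergent recurrence p_i = a_i*p_{i-1} + p_{i-2}, q_i = a_i*q_{i-1} + q_{i-2} with p_{-2}=0, p_{-1}=1, q_{-2}=1, q_{-1}=0:
  i=0: a_0=3, p_0 = 3*1 + 0 = 3, q_0 = 3*0 + 1 = 1.
  i=1: a_1=2, p_1 = 2*3 + 1 = 7, q_1 = 2*1 + 0 = 2.
  i=2: a_2=6, p_2 = 6*7 + 3 = 45, q_2 = 6*2 + 1 = 13.
  i=3: a_3=11, p_3 = 11*45 + 7 = 502, q_3 = 11*13 + 2 = 145.
  i=4: a_4=7, p_4 = 7*502 + 45 = 3559, q_4 = 7*145 + 13 = 1028.
  i=5: a_5=5, p_5 = 5*3559 + 502 = 18297, q_5 = 5*1028 + 145 = 5285.
  i=6: a_6=9, p_6 = 9*18297 + 3559 = 168232, q_6 = 9*5285 + 1028 = 48593.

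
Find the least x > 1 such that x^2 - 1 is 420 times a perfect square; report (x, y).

(x, y) = (41, 2)

First expand sqrt(420) as a continued fraction. With x_i = (sqrt(420) + m_i)/d_i and (m_0, d_0) = (0, 1): a_0 = floor(sqrt(420)) = 20, since 20^2 = 400 <= 420 < 441 = 21^2.
Iterate m_{i+1} = d_i*a_i - m_i, d_{i+1} = (420 - m_{i+1}^2)/d_i, a_{i+1} = floor((a_0 + m_{i+1})/d_{i+1}):
  m_1 = 1*20 - 0 = 20, d_1 = (420 - 20^2)/1 = 20/1 = 20, a_1 = floor((20 + 20)/20) = 2.
  m_2 = 20*2 - 20 = 20, d_2 = (420 - 20^2)/20 = 20/20 = 1, a_2 = floor((20 + 20)/1) = 40.
  m_3 = 1*40 - 20 = 20, d_3 = (420 - 20^2)/1 = 20/1 = 20: (m_3, d_3) = (m_1, d_1) = (20, 20), so from here the quotients repeat a_1, a_2; the period length is 2.
So sqrt(420) = [20; (2, 40)] with period length k = 2.
k is even, so the fundamental solution of x^2 - 420y^2 = 1 is (p_{k-1}, q_{k-1}) = (p_1, q_1); compute convergents through index 1.
Convergents (p_i = a_i*p_{i-1} + p_{i-2}, q_i = a_i*q_{i-1} + q_{i-2} with p_{-2}=0, p_{-1}=1, q_{-2}=1, q_{-1}=0):
  i=0: a_0=20, p_0 = 20*1 + 0 = 20, q_0 = 20*0 + 1 = 1.
  i=1: a_1=2, p_1 = 2*20 + 1 = 41, q_1 = 2*1 + 0 = 2.
Check: 41^2 - 420*2^2 = 1681 - 1680 = 1, so (x, y) = (41, 2) solves the equation, and by the theorem it is the least positive solution.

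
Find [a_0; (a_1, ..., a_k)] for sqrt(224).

[14; (1, 28)]

Write x_i = (sqrt(224) + m_i)/d_i with (m_0, d_0) = (0, 1). a_0 = floor(sqrt(224)) = 14, since 14^2 = 196 <= 224 < 225 = 15^2.
Iterate m_{i+1} = d_i*a_i - m_i, d_{i+1} = (224 - m_{i+1}^2)/d_i, a_{i+1} = floor((a_0 + m_{i+1})/d_{i+1}):
  m_1 = 1*14 - 0 = 14, d_1 = (224 - 14^2)/1 = 28/1 = 28, a_1 = floor((14 + 14)/28) = 1.
  m_2 = 28*1 - 14 = 14, d_2 = (224 - 14^2)/28 = 28/28 = 1, a_2 = floor((14 + 14)/1) = 28.
  m_3 = 1*28 - 14 = 14, d_3 = (224 - 14^2)/1 = 28/1 = 28: (m_3, d_3) = (m_1, d_1) = (14, 28), so from here the quotients repeat a_1, a_2; the period length is 2.
Hence the expansion of sqrt(224) is a_0 = 14 followed by the repeating block 1, 28 (period 2).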